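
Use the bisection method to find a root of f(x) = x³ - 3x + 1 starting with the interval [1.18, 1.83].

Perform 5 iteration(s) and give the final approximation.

f(x) = x³ - 3x + 1
Initial interval: [1.18, 1.83]

Iteration 1:
  c_1 = (1.180000 + 1.830000)/2 = 1.505000
  f(c_1) = f(1.505000) = -0.106137
  f(a) × f(c) ≥ 0, new interval: [1.505000, 1.830000]
Iteration 2:
  c_2 = (1.505000 + 1.830000)/2 = 1.667500
  f(c_2) = f(1.667500) = 0.634078
  f(a) × f(c) < 0, new interval: [1.505000, 1.667500]
Iteration 3:
  c_3 = (1.505000 + 1.667500)/2 = 1.586250
  f(c_3) = f(1.586250) = 0.232555
  f(a) × f(c) < 0, new interval: [1.505000, 1.586250]
Iteration 4:
  c_4 = (1.505000 + 1.586250)/2 = 1.545625
  f(c_4) = f(1.545625) = 0.055556
  f(a) × f(c) < 0, new interval: [1.505000, 1.545625]
Iteration 5:
  c_5 = (1.505000 + 1.545625)/2 = 1.525312
  f(c_5) = f(1.525312) = -0.027179
  f(a) × f(c) ≥ 0, new interval: [1.525312, 1.545625]

After 5 iteration(s), the approximation is c_5 = 1.525312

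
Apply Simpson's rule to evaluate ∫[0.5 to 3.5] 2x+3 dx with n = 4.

f(x) = 2x+3
a = 0.5, b = 3.5, n = 4
h = (b - a)/n = 0.750000

Simpson's rule: (h/3)[f(x₀) + 4f(x₁) + 2f(x₂) + ... + f(xₙ)]

x_0 = 0.5000, f(x_0) = 4.000000, coefficient = 1
x_1 = 1.2500, f(x_1) = 5.500000, coefficient = 4
x_2 = 2.0000, f(x_2) = 7.000000, coefficient = 2
x_3 = 2.7500, f(x_3) = 8.500000, coefficient = 4
x_4 = 3.5000, f(x_4) = 10.000000, coefficient = 1

I ≈ (0.750000/3) × 84.000000 = 21.000000
Exact value: 21.000000
Error: 0.000000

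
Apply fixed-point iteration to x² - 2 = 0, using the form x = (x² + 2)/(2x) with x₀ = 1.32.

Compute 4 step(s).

Equation: x² - 2 = 0
Fixed-point form: x = (x² + 2)/(2x)
x₀ = 1.32

x_1 = g(1.320000) = 1.417576
x_2 = g(1.417576) = 1.414218
x_3 = g(1.414218) = 1.414214
x_4 = g(1.414214) = 1.414214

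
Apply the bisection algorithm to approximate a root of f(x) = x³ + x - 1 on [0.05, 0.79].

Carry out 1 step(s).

f(x) = x³ + x - 1
Initial interval: [0.05, 0.79]

Iteration 1:
  c_1 = (0.050000 + 0.790000)/2 = 0.420000
  f(c_1) = f(0.420000) = -0.505912
  f(a) × f(c) ≥ 0, new interval: [0.420000, 0.790000]

After 1 iteration(s), the approximation is c_1 = 0.420000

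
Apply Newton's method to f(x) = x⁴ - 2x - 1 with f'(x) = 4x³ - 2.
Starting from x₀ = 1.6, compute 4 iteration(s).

f(x) = x⁴ - 2x - 1
f'(x) = 4x³ - 2
x₀ = 1.6

Newton-Raphson formula: x_{n+1} = x_n - f(x_n)/f'(x_n)

Iteration 1:
  f(1.600000) = 2.353600
  f'(1.600000) = 14.384000
  x_1 = 1.600000 - 2.353600/14.384000 = 1.436374
Iteration 2:
  f(1.436374) = 0.383921
  f'(1.436374) = 9.853930
  x_2 = 1.436374 - 0.383921/9.853930 = 1.397413
Iteration 3:
  f(1.397413) = 0.018454
  f'(1.397413) = 8.915255
  x_3 = 1.397413 - 0.018454/8.915255 = 1.395343
Iteration 4:
  f(1.395343) = 0.000050
  f'(1.395343) = 8.866823
  x_4 = 1.395343 - 0.000050/8.866823 = 1.395337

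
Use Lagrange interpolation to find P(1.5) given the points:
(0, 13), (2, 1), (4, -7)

Lagrange interpolation formula:
P(x) = Σ yᵢ × Lᵢ(x)
where Lᵢ(x) = Π_{j≠i} (x - xⱼ)/(xᵢ - xⱼ)

L_0(1.5) = (1.5 - 2)/(0 - 2) × (1.5 - 4)/(0 - 4) = 0.156250
L_1(1.5) = (1.5 - 0)/(2 - 0) × (1.5 - 4)/(2 - 4) = 0.937500
L_2(1.5) = (1.5 - 0)/(4 - 0) × (1.5 - 2)/(4 - 2) = -0.093750

P(1.5) = 13×L_0(1.5) + 1×L_1(1.5) + (-7)×L_2(1.5)
P(1.5) = 3.625000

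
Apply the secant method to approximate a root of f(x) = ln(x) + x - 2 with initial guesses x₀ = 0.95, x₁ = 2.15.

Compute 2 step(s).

f(x) = ln(x) + x - 2
x₀ = 0.95, x₁ = 2.15

Secant formula: x_{n+1} = x_n - f(x_n)(x_n - x_{n-1})/(f(x_n) - f(x_{n-1}))

Iteration 1:
  f(0.950000) = -1.101293
  f(2.150000) = 0.915468
  x_2 = 2.150000 - 0.915468×(2.150000 - 0.950000)/(0.915468 - (-1.101293))
       = 1.605284
Iteration 2:
  f(2.150000) = 0.915468
  f(1.605284) = 0.078585
  x_3 = 1.605284 - 0.078585×(1.605284 - 2.150000)/(0.078585 - 0.915468)
       = 1.554134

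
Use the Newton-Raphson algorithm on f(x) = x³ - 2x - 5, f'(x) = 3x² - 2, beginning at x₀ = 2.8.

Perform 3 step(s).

f(x) = x³ - 2x - 5
f'(x) = 3x² - 2
x₀ = 2.8

Newton-Raphson formula: x_{n+1} = x_n - f(x_n)/f'(x_n)

Iteration 1:
  f(2.800000) = 11.352000
  f'(2.800000) = 21.520000
  x_1 = 2.800000 - 11.352000/21.520000 = 2.272491
Iteration 2:
  f(2.272491) = 2.190647
  f'(2.272491) = 13.492642
  x_2 = 2.272491 - 2.190647/13.492642 = 2.110132
Iteration 3:
  f(2.110132) = 0.175431
  f'(2.110132) = 11.357972
  x_3 = 2.110132 - 0.175431/11.357972 = 2.094686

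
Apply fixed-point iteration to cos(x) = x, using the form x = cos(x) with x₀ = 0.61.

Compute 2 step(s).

Equation: cos(x) = x
Fixed-point form: x = cos(x)
x₀ = 0.61

x_1 = g(0.610000) = 0.819648
x_2 = g(0.819648) = 0.682479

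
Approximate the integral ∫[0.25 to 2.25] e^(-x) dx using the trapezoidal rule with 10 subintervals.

f(x) = e^(-x)
a = 0.25, b = 2.25, n = 10
h = (b - a)/n = 0.200000

Trapezoidal rule: (h/2)[f(x₀) + 2f(x₁) + 2f(x₂) + ... + f(xₙ)]

x_0 = 0.2500, f(x_0) = 0.778801, coefficient = 1
x_1 = 0.4500, f(x_1) = 0.637628, coefficient = 2
x_2 = 0.6500, f(x_2) = 0.522046, coefficient = 2
x_3 = 0.8500, f(x_3) = 0.427415, coefficient = 2
x_4 = 1.0500, f(x_4) = 0.349938, coefficient = 2
x_5 = 1.2500, f(x_5) = 0.286505, coefficient = 2
x_6 = 1.4500, f(x_6) = 0.234570, coefficient = 2
x_7 = 1.6500, f(x_7) = 0.192050, coefficient = 2
x_8 = 1.8500, f(x_8) = 0.157237, coefficient = 2
x_9 = 2.0500, f(x_9) = 0.128735, coefficient = 2
x_10 = 2.2500, f(x_10) = 0.105399, coefficient = 1

I ≈ (0.200000/2) × 6.756447 = 0.675645
Exact value: 0.673402
Error: 0.002243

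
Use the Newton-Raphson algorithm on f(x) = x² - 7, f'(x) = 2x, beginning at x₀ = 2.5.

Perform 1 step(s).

f(x) = x² - 7
f'(x) = 2x
x₀ = 2.5

Newton-Raphson formula: x_{n+1} = x_n - f(x_n)/f'(x_n)

Iteration 1:
  f(2.500000) = -0.750000
  f'(2.500000) = 5.000000
  x_1 = 2.500000 - (-0.750000)/5.000000 = 2.650000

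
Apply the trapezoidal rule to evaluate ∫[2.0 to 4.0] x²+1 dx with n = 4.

f(x) = x²+1
a = 2.0, b = 4.0, n = 4
h = (b - a)/n = 0.500000

Trapezoidal rule: (h/2)[f(x₀) + 2f(x₁) + 2f(x₂) + ... + f(xₙ)]

x_0 = 2.0000, f(x_0) = 5.000000, coefficient = 1
x_1 = 2.5000, f(x_1) = 7.250000, coefficient = 2
x_2 = 3.0000, f(x_2) = 10.000000, coefficient = 2
x_3 = 3.5000, f(x_3) = 13.250000, coefficient = 2
x_4 = 4.0000, f(x_4) = 17.000000, coefficient = 1

I ≈ (0.500000/2) × 83.000000 = 20.750000
Exact value: 20.666667
Error: 0.083333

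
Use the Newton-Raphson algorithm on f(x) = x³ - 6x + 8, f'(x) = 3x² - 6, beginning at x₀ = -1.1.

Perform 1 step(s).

f(x) = x³ - 6x + 8
f'(x) = 3x² - 6
x₀ = -1.1

Newton-Raphson formula: x_{n+1} = x_n - f(x_n)/f'(x_n)

Iteration 1:
  f(-1.100000) = 13.269000
  f'(-1.100000) = -2.370000
  x_1 = -1.100000 - 13.269000/(-2.370000) = 4.498734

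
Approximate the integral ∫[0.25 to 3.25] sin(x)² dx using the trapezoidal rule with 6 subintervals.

f(x) = sin(x)²
a = 0.25, b = 3.25, n = 6
h = (b - a)/n = 0.500000

Trapezoidal rule: (h/2)[f(x₀) + 2f(x₁) + 2f(x₂) + ... + f(xₙ)]

x_0 = 0.2500, f(x_0) = 0.061209, coefficient = 1
x_1 = 0.7500, f(x_1) = 0.464631, coefficient = 2
x_2 = 1.2500, f(x_2) = 0.900572, coefficient = 2
x_3 = 1.7500, f(x_3) = 0.968228, coefficient = 2
x_4 = 2.2500, f(x_4) = 0.605398, coefficient = 2
x_5 = 2.7500, f(x_5) = 0.145665, coefficient = 2
x_6 = 3.2500, f(x_6) = 0.011706, coefficient = 1

I ≈ (0.500000/2) × 6.241904 = 1.560476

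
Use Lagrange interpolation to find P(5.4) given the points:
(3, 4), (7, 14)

Lagrange interpolation formula:
P(x) = Σ yᵢ × Lᵢ(x)
where Lᵢ(x) = Π_{j≠i} (x - xⱼ)/(xᵢ - xⱼ)

L_0(5.4) = (5.4 - 7)/(3 - 7) = 0.400000
L_1(5.4) = (5.4 - 3)/(7 - 3) = 0.600000

P(5.4) = 4×L_0(5.4) + 14×L_1(5.4)
P(5.4) = 10.000000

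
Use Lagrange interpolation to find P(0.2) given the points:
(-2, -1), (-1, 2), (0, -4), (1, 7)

Lagrange interpolation formula:
P(x) = Σ yᵢ × Lᵢ(x)
where Lᵢ(x) = Π_{j≠i} (x - xⱼ)/(xᵢ - xⱼ)

L_0(0.2) = (0.2 - (-1))/(-2 - (-1)) × (0.2 - 0)/(-2 - 0) × (0.2 - 1)/(-2 - 1) = 0.032000
L_1(0.2) = (0.2 - (-2))/(-1 - (-2)) × (0.2 - 0)/(-1 - 0) × (0.2 - 1)/(-1 - 1) = -0.176000
L_2(0.2) = (0.2 - (-2))/(0 - (-2)) × (0.2 - (-1))/(0 - (-1)) × (0.2 - 1)/(0 - 1) = 1.056000
L_3(0.2) = (0.2 - (-2))/(1 - (-2)) × (0.2 - (-1))/(1 - (-1)) × (0.2 - 0)/(1 - 0) = 0.088000

P(0.2) = (-1)×L_0(0.2) + 2×L_1(0.2) + (-4)×L_2(0.2) + 7×L_3(0.2)
P(0.2) = -3.992000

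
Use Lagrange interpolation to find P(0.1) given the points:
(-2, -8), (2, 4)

Lagrange interpolation formula:
P(x) = Σ yᵢ × Lᵢ(x)
where Lᵢ(x) = Π_{j≠i} (x - xⱼ)/(xᵢ - xⱼ)

L_0(0.1) = (0.1 - 2)/(-2 - 2) = 0.475000
L_1(0.1) = (0.1 - (-2))/(2 - (-2)) = 0.525000

P(0.1) = (-8)×L_0(0.1) + 4×L_1(0.1)
P(0.1) = -1.700000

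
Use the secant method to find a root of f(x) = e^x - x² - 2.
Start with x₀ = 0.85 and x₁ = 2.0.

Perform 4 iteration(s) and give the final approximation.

f(x) = e^x - x² - 2
x₀ = 0.85, x₁ = 2.0

Secant formula: x_{n+1} = x_n - f(x_n)(x_n - x_{n-1})/(f(x_n) - f(x_{n-1}))

Iteration 1:
  f(0.850000) = -0.382853
  f(2.000000) = 1.389056
  x_2 = 2.000000 - 1.389056×(2.000000 - 0.850000)/(1.389056 - (-0.382853))
       = 1.098478
Iteration 2:
  f(2.000000) = 1.389056
  f(1.098478) = -0.207056
  x_3 = 1.098478 - (-0.207056)×(1.098478 - 2.000000)/(-0.207056 - 1.389056)
       = 1.215429
Iteration 3:
  f(1.098478) = -0.207056
  f(1.215429) = -0.105528
  x_4 = 1.215429 - (-0.105528)×(1.215429 - 1.098478)/(-0.105528 - (-0.207056))
       = 1.336985
Iteration 4:
  f(1.215429) = -0.105528
  f(1.336985) = 0.020018
  x_5 = 1.336985 - 0.020018×(1.336985 - 1.215429)/(0.020018 - (-0.105528))
       = 1.317603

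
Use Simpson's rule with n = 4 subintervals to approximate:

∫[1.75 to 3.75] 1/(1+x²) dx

f(x) = 1/(1+x²)
a = 1.75, b = 3.75, n = 4
h = (b - a)/n = 0.500000

Simpson's rule: (h/3)[f(x₀) + 4f(x₁) + 2f(x₂) + ... + f(xₙ)]

x_0 = 1.7500, f(x_0) = 0.246154, coefficient = 1
x_1 = 2.2500, f(x_1) = 0.164948, coefficient = 4
x_2 = 2.7500, f(x_2) = 0.116788, coefficient = 2
x_3 = 3.2500, f(x_3) = 0.086486, coefficient = 4
x_4 = 3.7500, f(x_4) = 0.066390, coefficient = 1

I ≈ (0.500000/3) × 1.551860 = 0.258643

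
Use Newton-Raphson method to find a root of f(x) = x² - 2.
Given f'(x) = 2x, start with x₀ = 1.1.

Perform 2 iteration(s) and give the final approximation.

f(x) = x² - 2
f'(x) = 2x
x₀ = 1.1

Newton-Raphson formula: x_{n+1} = x_n - f(x_n)/f'(x_n)

Iteration 1:
  f(1.100000) = -0.790000
  f'(1.100000) = 2.200000
  x_1 = 1.100000 - (-0.790000)/2.200000 = 1.459091
Iteration 2:
  f(1.459091) = 0.128946
  f'(1.459091) = 2.918182
  x_2 = 1.459091 - 0.128946/2.918182 = 1.414904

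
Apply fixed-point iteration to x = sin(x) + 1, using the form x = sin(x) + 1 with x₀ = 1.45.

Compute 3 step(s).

Equation: x = sin(x) + 1
Fixed-point form: x = sin(x) + 1
x₀ = 1.45

x_1 = g(1.450000) = 1.992713
x_2 = g(1.992713) = 1.912306
x_3 = g(1.912306) = 1.942250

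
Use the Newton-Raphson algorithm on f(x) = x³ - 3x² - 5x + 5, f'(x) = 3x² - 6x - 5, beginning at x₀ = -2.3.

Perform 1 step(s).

f(x) = x³ - 3x² - 5x + 5
f'(x) = 3x² - 6x - 5
x₀ = -2.3

Newton-Raphson formula: x_{n+1} = x_n - f(x_n)/f'(x_n)

Iteration 1:
  f(-2.300000) = -11.537000
  f'(-2.300000) = 24.670000
  x_1 = -2.300000 - (-11.537000)/24.670000 = -1.832347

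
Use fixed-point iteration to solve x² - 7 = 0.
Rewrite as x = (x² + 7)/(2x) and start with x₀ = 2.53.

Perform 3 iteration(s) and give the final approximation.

Equation: x² - 7 = 0
Fixed-point form: x = (x² + 7)/(2x)
x₀ = 2.53

x_1 = g(2.530000) = 2.648399
x_2 = g(2.648399) = 2.645753
x_3 = g(2.645753) = 2.645751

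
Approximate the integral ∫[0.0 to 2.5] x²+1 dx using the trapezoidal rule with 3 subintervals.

f(x) = x²+1
a = 0.0, b = 2.5, n = 3
h = (b - a)/n = 0.833333

Trapezoidal rule: (h/2)[f(x₀) + 2f(x₁) + 2f(x₂) + ... + f(xₙ)]

x_0 = 0.0000, f(x_0) = 1.000000, coefficient = 1
x_1 = 0.8333, f(x_1) = 1.694444, coefficient = 2
x_2 = 1.6667, f(x_2) = 3.777778, coefficient = 2
x_3 = 2.5000, f(x_3) = 7.250000, coefficient = 1

I ≈ (0.833333/2) × 19.194444 = 7.997685
Exact value: 7.708333
Error: 0.289352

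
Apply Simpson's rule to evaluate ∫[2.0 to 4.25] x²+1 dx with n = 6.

f(x) = x²+1
a = 2.0, b = 4.25, n = 6
h = (b - a)/n = 0.375000

Simpson's rule: (h/3)[f(x₀) + 4f(x₁) + 2f(x₂) + ... + f(xₙ)]

x_0 = 2.0000, f(x_0) = 5.000000, coefficient = 1
x_1 = 2.3750, f(x_1) = 6.640625, coefficient = 4
x_2 = 2.7500, f(x_2) = 8.562500, coefficient = 2
x_3 = 3.1250, f(x_3) = 10.765625, coefficient = 4
x_4 = 3.5000, f(x_4) = 13.250000, coefficient = 2
x_5 = 3.8750, f(x_5) = 16.015625, coefficient = 4
x_6 = 4.2500, f(x_6) = 19.062500, coefficient = 1

I ≈ (0.375000/3) × 201.375000 = 25.171875
Exact value: 25.171875
Error: 0.000000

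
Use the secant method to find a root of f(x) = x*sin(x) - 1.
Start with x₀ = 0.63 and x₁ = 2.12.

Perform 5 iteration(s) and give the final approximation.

f(x) = x*sin(x) - 1
x₀ = 0.63, x₁ = 2.12

Secant formula: x_{n+1} = x_n - f(x_n)(x_n - x_{n-1})/(f(x_n) - f(x_{n-1}))

Iteration 1:
  f(0.630000) = -0.628839
  f(2.120000) = 0.808234
  x_2 = 2.120000 - 0.808234×(2.120000 - 0.630000)/(0.808234 - (-0.628839))
       = 1.281999
Iteration 2:
  f(2.120000) = 0.808234
  f(1.281999) = 0.228908
  x_3 = 1.281999 - 0.228908×(1.281999 - 2.120000)/(0.228908 - 0.808234)
       = 0.950882
Iteration 3:
  f(1.281999) = 0.228908
  f(0.950882) = -0.226051
  x_4 = 0.950882 - (-0.226051)×(0.950882 - 1.281999)/(-0.226051 - 0.228908)
       = 1.115401
Iteration 4:
  f(0.950882) = -0.226051
  f(1.115401) = 0.001727
  x_5 = 1.115401 - 0.001727×(1.115401 - 0.950882)/(0.001727 - (-0.226051))
       = 1.114153
Iteration 5:
  f(1.115401) = 0.001727
  f(1.114153) = -0.000005
  x_6 = 1.114153 - (-0.000005)×(1.114153 - 1.115401)/(-0.000005 - 0.001727)
       = 1.114157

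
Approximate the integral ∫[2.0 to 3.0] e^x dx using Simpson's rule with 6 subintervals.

f(x) = e^x
a = 2.0, b = 3.0, n = 6
h = (b - a)/n = 0.166667

Simpson's rule: (h/3)[f(x₀) + 4f(x₁) + 2f(x₂) + ... + f(xₙ)]

x_0 = 2.0000, f(x_0) = 7.389056, coefficient = 1
x_1 = 2.1667, f(x_1) = 8.729138, coefficient = 4
x_2 = 2.3333, f(x_2) = 10.312259, coefficient = 2
x_3 = 2.5000, f(x_3) = 12.182494, coefficient = 4
x_4 = 2.6667, f(x_4) = 14.391916, coefficient = 2
x_5 = 2.8333, f(x_5) = 17.002040, coefficient = 4
x_6 = 3.0000, f(x_6) = 20.085537, coefficient = 1

I ≈ (0.166667/3) × 228.537631 = 12.696535
Exact value: 12.696481
Error: 0.000054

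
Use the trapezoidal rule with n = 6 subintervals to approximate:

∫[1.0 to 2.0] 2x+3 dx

f(x) = 2x+3
a = 1.0, b = 2.0, n = 6
h = (b - a)/n = 0.166667

Trapezoidal rule: (h/2)[f(x₀) + 2f(x₁) + 2f(x₂) + ... + f(xₙ)]

x_0 = 1.0000, f(x_0) = 5.000000, coefficient = 1
x_1 = 1.1667, f(x_1) = 5.333333, coefficient = 2
x_2 = 1.3333, f(x_2) = 5.666667, coefficient = 2
x_3 = 1.5000, f(x_3) = 6.000000, coefficient = 2
x_4 = 1.6667, f(x_4) = 6.333333, coefficient = 2
x_5 = 1.8333, f(x_5) = 6.666667, coefficient = 2
x_6 = 2.0000, f(x_6) = 7.000000, coefficient = 1

I ≈ (0.166667/2) × 72.000000 = 6.000000
Exact value: 6.000000
Error: 0.000000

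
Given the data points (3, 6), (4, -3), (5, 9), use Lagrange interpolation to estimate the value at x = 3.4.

Lagrange interpolation formula:
P(x) = Σ yᵢ × Lᵢ(x)
where Lᵢ(x) = Π_{j≠i} (x - xⱼ)/(xᵢ - xⱼ)

L_0(3.4) = (3.4 - 4)/(3 - 4) × (3.4 - 5)/(3 - 5) = 0.480000
L_1(3.4) = (3.4 - 3)/(4 - 3) × (3.4 - 5)/(4 - 5) = 0.640000
L_2(3.4) = (3.4 - 3)/(5 - 3) × (3.4 - 4)/(5 - 4) = -0.120000

P(3.4) = 6×L_0(3.4) + (-3)×L_1(3.4) + 9×L_2(3.4)
P(3.4) = -0.120000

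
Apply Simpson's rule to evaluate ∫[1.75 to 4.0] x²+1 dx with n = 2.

f(x) = x²+1
a = 1.75, b = 4.0, n = 2
h = (b - a)/n = 1.125000

Simpson's rule: (h/3)[f(x₀) + 4f(x₁) + 2f(x₂) + ... + f(xₙ)]

x_0 = 1.7500, f(x_0) = 4.062500, coefficient = 1
x_1 = 2.8750, f(x_1) = 9.265625, coefficient = 4
x_2 = 4.0000, f(x_2) = 17.000000, coefficient = 1

I ≈ (1.125000/3) × 58.125000 = 21.796875
Exact value: 21.796875
Error: 0.000000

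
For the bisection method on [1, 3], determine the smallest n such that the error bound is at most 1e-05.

We need (b-a)/2^n ≤ 1e-05
(3 - 1)/2^n ≤ 1e-05
2/2^n ≤ 1e-05
2^n ≥ 200000
n ≥ log₂(200000) = 17.61
n ≥ 18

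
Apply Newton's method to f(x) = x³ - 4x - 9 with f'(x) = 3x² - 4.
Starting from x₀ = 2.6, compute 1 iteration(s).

f(x) = x³ - 4x - 9
f'(x) = 3x² - 4
x₀ = 2.6

Newton-Raphson formula: x_{n+1} = x_n - f(x_n)/f'(x_n)

Iteration 1:
  f(2.600000) = -1.824000
  f'(2.600000) = 16.280000
  x_1 = 2.600000 - (-1.824000)/16.280000 = 2.712039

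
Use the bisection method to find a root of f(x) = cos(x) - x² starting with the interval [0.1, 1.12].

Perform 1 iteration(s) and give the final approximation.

f(x) = cos(x) - x²
Initial interval: [0.1, 1.12]

Iteration 1:
  c_1 = (0.100000 + 1.120000)/2 = 0.610000
  f(c_1) = f(0.610000) = 0.447548
  f(a) × f(c) ≥ 0, new interval: [0.610000, 1.120000]

After 1 iteration(s), the approximation is c_1 = 0.610000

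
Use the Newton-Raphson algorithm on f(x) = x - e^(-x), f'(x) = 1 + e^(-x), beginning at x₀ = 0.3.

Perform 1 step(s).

f(x) = x - e^(-x)
f'(x) = 1 + e^(-x)
x₀ = 0.3

Newton-Raphson formula: x_{n+1} = x_n - f(x_n)/f'(x_n)

Iteration 1:
  f(0.300000) = -0.440818
  f'(0.300000) = 1.740818
  x_1 = 0.300000 - (-0.440818)/1.740818 = 0.553225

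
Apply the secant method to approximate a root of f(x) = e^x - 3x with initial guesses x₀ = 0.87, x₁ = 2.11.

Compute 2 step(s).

f(x) = e^x - 3x
x₀ = 0.87, x₁ = 2.11

Secant formula: x_{n+1} = x_n - f(x_n)(x_n - x_{n-1})/(f(x_n) - f(x_{n-1}))

Iteration 1:
  f(0.870000) = -0.223089
  f(2.110000) = 1.918241
  x_2 = 2.110000 - 1.918241×(2.110000 - 0.870000)/(1.918241 - (-0.223089))
       = 0.999186
Iteration 2:
  f(2.110000) = 1.918241
  f(0.999186) = -0.281488
  x_3 = 0.999186 - (-0.281488)×(0.999186 - 2.110000)/(-0.281488 - 1.918241)
       = 1.141331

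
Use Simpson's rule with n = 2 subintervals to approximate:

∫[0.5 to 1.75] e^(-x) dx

f(x) = e^(-x)
a = 0.5, b = 1.75, n = 2
h = (b - a)/n = 0.625000

Simpson's rule: (h/3)[f(x₀) + 4f(x₁) + 2f(x₂) + ... + f(xₙ)]

x_0 = 0.5000, f(x_0) = 0.606531, coefficient = 1
x_1 = 1.1250, f(x_1) = 0.324652, coefficient = 4
x_2 = 1.7500, f(x_2) = 0.173774, coefficient = 1

I ≈ (0.625000/3) × 2.078914 = 0.433107
Exact value: 0.432757
Error: 0.000350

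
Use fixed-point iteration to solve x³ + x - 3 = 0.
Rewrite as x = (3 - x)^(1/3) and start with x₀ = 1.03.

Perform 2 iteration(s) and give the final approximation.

Equation: x³ + x - 3 = 0
Fixed-point form: x = (3 - x)^(1/3)
x₀ = 1.03

x_1 = g(1.030000) = 1.253590
x_2 = g(1.253590) = 1.204247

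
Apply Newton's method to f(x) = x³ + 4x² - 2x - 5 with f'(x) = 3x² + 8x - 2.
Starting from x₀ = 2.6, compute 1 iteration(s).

f(x) = x³ + 4x² - 2x - 5
f'(x) = 3x² + 8x - 2
x₀ = 2.6

Newton-Raphson formula: x_{n+1} = x_n - f(x_n)/f'(x_n)

Iteration 1:
  f(2.600000) = 34.416000
  f'(2.600000) = 39.080000
  x_1 = 2.600000 - 34.416000/39.080000 = 1.719345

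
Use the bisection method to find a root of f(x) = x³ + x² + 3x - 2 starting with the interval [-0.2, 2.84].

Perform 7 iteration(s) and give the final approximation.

f(x) = x³ + x² + 3x - 2
Initial interval: [-0.2, 2.84]

Iteration 1:
  c_1 = (-0.200000 + 2.840000)/2 = 1.320000
  f(c_1) = f(1.320000) = 6.002368
  f(a) × f(c) < 0, new interval: [-0.200000, 1.320000]
Iteration 2:
  c_2 = (-0.200000 + 1.320000)/2 = 0.560000
  f(c_2) = f(0.560000) = 0.169216
  f(a) × f(c) < 0, new interval: [-0.200000, 0.560000]
Iteration 3:
  c_3 = (-0.200000 + 0.560000)/2 = 0.180000
  f(c_3) = f(0.180000) = -1.421768
  f(a) × f(c) ≥ 0, new interval: [0.180000, 0.560000]
Iteration 4:
  c_4 = (0.180000 + 0.560000)/2 = 0.370000
  f(c_4) = f(0.370000) = -0.702447
  f(a) × f(c) ≥ 0, new interval: [0.370000, 0.560000]
Iteration 5:
  c_5 = (0.370000 + 0.560000)/2 = 0.465000
  f(c_5) = f(0.465000) = -0.288230
  f(a) × f(c) ≥ 0, new interval: [0.465000, 0.560000]
Iteration 6:
  c_6 = (0.465000 + 0.560000)/2 = 0.512500
  f(c_6) = f(0.512500) = -0.065232
  f(a) × f(c) ≥ 0, new interval: [0.512500, 0.560000]
Iteration 7:
  c_7 = (0.512500 + 0.560000)/2 = 0.536250
  f(c_7) = f(0.536250) = 0.050520
  f(a) × f(c) < 0, new interval: [0.512500, 0.536250]

After 7 iteration(s), the approximation is c_7 = 0.536250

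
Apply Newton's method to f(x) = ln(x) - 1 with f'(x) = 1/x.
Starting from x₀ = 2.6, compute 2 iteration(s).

f(x) = ln(x) - 1
f'(x) = 1/x
x₀ = 2.6

Newton-Raphson formula: x_{n+1} = x_n - f(x_n)/f'(x_n)

Iteration 1:
  f(2.600000) = -0.044489
  f'(2.600000) = 0.384615
  x_1 = 2.600000 - (-0.044489)/0.384615 = 2.715670
Iteration 2:
  f(2.715670) = -0.000961
  f'(2.715670) = 0.368233
  x_2 = 2.715670 - (-0.000961)/0.368233 = 2.718281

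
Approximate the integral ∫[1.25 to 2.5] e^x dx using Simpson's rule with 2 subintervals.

f(x) = e^x
a = 1.25, b = 2.5, n = 2
h = (b - a)/n = 0.625000

Simpson's rule: (h/3)[f(x₀) + 4f(x₁) + 2f(x₂) + ... + f(xₙ)]

x_0 = 1.2500, f(x_0) = 3.490343, coefficient = 1
x_1 = 1.8750, f(x_1) = 6.520819, coefficient = 4
x_2 = 2.5000, f(x_2) = 12.182494, coefficient = 1

I ≈ (0.625000/3) × 41.756113 = 8.699190
Exact value: 8.692151
Error: 0.007039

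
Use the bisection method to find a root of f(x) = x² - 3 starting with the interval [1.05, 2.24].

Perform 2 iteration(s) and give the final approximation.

f(x) = x² - 3
Initial interval: [1.05, 2.24]

Iteration 1:
  c_1 = (1.050000 + 2.240000)/2 = 1.645000
  f(c_1) = f(1.645000) = -0.293975
  f(a) × f(c) ≥ 0, new interval: [1.645000, 2.240000]
Iteration 2:
  c_2 = (1.645000 + 2.240000)/2 = 1.942500
  f(c_2) = f(1.942500) = 0.773306
  f(a) × f(c) < 0, new interval: [1.645000, 1.942500]

After 2 iteration(s), the approximation is c_2 = 1.942500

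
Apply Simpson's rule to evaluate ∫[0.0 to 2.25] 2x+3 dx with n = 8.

f(x) = 2x+3
a = 0.0, b = 2.25, n = 8
h = (b - a)/n = 0.281250

Simpson's rule: (h/3)[f(x₀) + 4f(x₁) + 2f(x₂) + ... + f(xₙ)]

x_0 = 0.0000, f(x_0) = 3.000000, coefficient = 1
x_1 = 0.2812, f(x_1) = 3.562500, coefficient = 4
x_2 = 0.5625, f(x_2) = 4.125000, coefficient = 2
x_3 = 0.8438, f(x_3) = 4.687500, coefficient = 4
x_4 = 1.1250, f(x_4) = 5.250000, coefficient = 2
x_5 = 1.4062, f(x_5) = 5.812500, coefficient = 4
x_6 = 1.6875, f(x_6) = 6.375000, coefficient = 2
x_7 = 1.9688, f(x_7) = 6.937500, coefficient = 4
x_8 = 2.2500, f(x_8) = 7.500000, coefficient = 1

I ≈ (0.281250/3) × 126.000000 = 11.812500
Exact value: 11.812500
Error: 0.000000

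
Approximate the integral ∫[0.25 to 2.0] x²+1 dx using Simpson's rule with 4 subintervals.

f(x) = x²+1
a = 0.25, b = 2.0, n = 4
h = (b - a)/n = 0.437500

Simpson's rule: (h/3)[f(x₀) + 4f(x₁) + 2f(x₂) + ... + f(xₙ)]

x_0 = 0.2500, f(x_0) = 1.062500, coefficient = 1
x_1 = 0.6875, f(x_1) = 1.472656, coefficient = 4
x_2 = 1.1250, f(x_2) = 2.265625, coefficient = 2
x_3 = 1.5625, f(x_3) = 3.441406, coefficient = 4
x_4 = 2.0000, f(x_4) = 5.000000, coefficient = 1

I ≈ (0.437500/3) × 30.250000 = 4.411458
Exact value: 4.411458
Error: 0.000000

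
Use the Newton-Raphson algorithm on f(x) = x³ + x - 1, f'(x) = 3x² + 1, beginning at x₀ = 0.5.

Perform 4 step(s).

f(x) = x³ + x - 1
f'(x) = 3x² + 1
x₀ = 0.5

Newton-Raphson formula: x_{n+1} = x_n - f(x_n)/f'(x_n)

Iteration 1:
  f(0.500000) = -0.375000
  f'(0.500000) = 1.750000
  x_1 = 0.500000 - (-0.375000)/1.750000 = 0.714286
Iteration 2:
  f(0.714286) = 0.078717
  f'(0.714286) = 2.530612
  x_2 = 0.714286 - 0.078717/2.530612 = 0.683180
Iteration 3:
  f(0.683180) = 0.002043
  f'(0.683180) = 2.400204
  x_3 = 0.683180 - 0.002043/2.400204 = 0.682328
Iteration 4:
  f(0.682328) = 0.000001
  f'(0.682328) = 2.396716
  x_4 = 0.682328 - 0.000001/2.396716 = 0.682328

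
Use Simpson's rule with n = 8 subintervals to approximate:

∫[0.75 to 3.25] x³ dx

f(x) = x³
a = 0.75, b = 3.25, n = 8
h = (b - a)/n = 0.312500

Simpson's rule: (h/3)[f(x₀) + 4f(x₁) + 2f(x₂) + ... + f(xₙ)]

x_0 = 0.7500, f(x_0) = 0.421875, coefficient = 1
x_1 = 1.0625, f(x_1) = 1.199463, coefficient = 4
x_2 = 1.3750, f(x_2) = 2.599609, coefficient = 2
x_3 = 1.6875, f(x_3) = 4.805420, coefficient = 4
x_4 = 2.0000, f(x_4) = 8.000000, coefficient = 2
x_5 = 2.3125, f(x_5) = 12.366455, coefficient = 4
x_6 = 2.6250, f(x_6) = 18.087891, coefficient = 2
x_7 = 2.9375, f(x_7) = 25.347412, coefficient = 4
x_8 = 3.2500, f(x_8) = 34.328125, coefficient = 1

I ≈ (0.312500/3) × 267.000000 = 27.812500
Exact value: 27.812500
Error: 0.000000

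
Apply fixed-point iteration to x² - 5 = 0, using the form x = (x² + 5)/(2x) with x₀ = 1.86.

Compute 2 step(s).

Equation: x² - 5 = 0
Fixed-point form: x = (x² + 5)/(2x)
x₀ = 1.86

x_1 = g(1.860000) = 2.274086
x_2 = g(2.274086) = 2.236386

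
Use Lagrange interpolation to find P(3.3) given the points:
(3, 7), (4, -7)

Lagrange interpolation formula:
P(x) = Σ yᵢ × Lᵢ(x)
where Lᵢ(x) = Π_{j≠i} (x - xⱼ)/(xᵢ - xⱼ)

L_0(3.3) = (3.3 - 4)/(3 - 4) = 0.700000
L_1(3.3) = (3.3 - 3)/(4 - 3) = 0.300000

P(3.3) = 7×L_0(3.3) + (-7)×L_1(3.3)
P(3.3) = 2.800000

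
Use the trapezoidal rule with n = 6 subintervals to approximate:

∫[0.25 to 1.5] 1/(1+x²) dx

f(x) = 1/(1+x²)
a = 0.25, b = 1.5, n = 6
h = (b - a)/n = 0.208333

Trapezoidal rule: (h/2)[f(x₀) + 2f(x₁) + 2f(x₂) + ... + f(xₙ)]

x_0 = 0.2500, f(x_0) = 0.941176, coefficient = 1
x_1 = 0.4583, f(x_1) = 0.826399, coefficient = 2
x_2 = 0.6667, f(x_2) = 0.692308, coefficient = 2
x_3 = 0.8750, f(x_3) = 0.566372, coefficient = 2
x_4 = 1.0833, f(x_4) = 0.460064, coefficient = 2
x_5 = 1.2917, f(x_5) = 0.374756, coefficient = 2
x_6 = 1.5000, f(x_6) = 0.307692, coefficient = 1

I ≈ (0.208333/2) × 7.088665 = 0.738403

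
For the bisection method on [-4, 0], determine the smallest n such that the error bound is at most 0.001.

We need (b-a)/2^n ≤ 0.001
(0 - (-4))/2^n ≤ 0.001
4/2^n ≤ 0.001
2^n ≥ 4000
n ≥ log₂(4000) = 11.97
n ≥ 12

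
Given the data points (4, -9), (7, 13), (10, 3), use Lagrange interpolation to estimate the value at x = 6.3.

Lagrange interpolation formula:
P(x) = Σ yᵢ × Lᵢ(x)
where Lᵢ(x) = Π_{j≠i} (x - xⱼ)/(xᵢ - xⱼ)

L_0(6.3) = (6.3 - 7)/(4 - 7) × (6.3 - 10)/(4 - 10) = 0.143889
L_1(6.3) = (6.3 - 4)/(7 - 4) × (6.3 - 10)/(7 - 10) = 0.945556
L_2(6.3) = (6.3 - 4)/(10 - 4) × (6.3 - 7)/(10 - 7) = -0.089444

P(6.3) = (-9)×L_0(6.3) + 13×L_1(6.3) + 3×L_2(6.3)
P(6.3) = 10.728889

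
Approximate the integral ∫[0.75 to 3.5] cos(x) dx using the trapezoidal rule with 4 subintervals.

f(x) = cos(x)
a = 0.75, b = 3.5, n = 4
h = (b - a)/n = 0.687500

Trapezoidal rule: (h/2)[f(x₀) + 2f(x₁) + 2f(x₂) + ... + f(xₙ)]

x_0 = 0.7500, f(x_0) = 0.731689, coefficient = 1
x_1 = 1.4375, f(x_1) = 0.132902, coefficient = 2
x_2 = 2.1250, f(x_2) = -0.526266, coefficient = 2
x_3 = 2.8125, f(x_3) = -0.946336, coefficient = 2
x_4 = 3.5000, f(x_4) = -0.936457, coefficient = 1

I ≈ (0.687500/2) × -2.884169 = -0.991433
Exact value: -1.032422
Error: 0.040989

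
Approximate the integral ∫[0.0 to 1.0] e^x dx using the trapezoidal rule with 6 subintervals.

f(x) = e^x
a = 0.0, b = 1.0, n = 6
h = (b - a)/n = 0.166667

Trapezoidal rule: (h/2)[f(x₀) + 2f(x₁) + 2f(x₂) + ... + f(xₙ)]

x_0 = 0.0000, f(x_0) = 1.000000, coefficient = 1
x_1 = 0.1667, f(x_1) = 1.181360, coefficient = 2
x_2 = 0.3333, f(x_2) = 1.395612, coefficient = 2
x_3 = 0.5000, f(x_3) = 1.648721, coefficient = 2
x_4 = 0.6667, f(x_4) = 1.947734, coefficient = 2
x_5 = 0.8333, f(x_5) = 2.300976, coefficient = 2
x_6 = 1.0000, f(x_6) = 2.718282, coefficient = 1

I ≈ (0.166667/2) × 20.667090 = 1.722257
Exact value: 1.718282
Error: 0.003976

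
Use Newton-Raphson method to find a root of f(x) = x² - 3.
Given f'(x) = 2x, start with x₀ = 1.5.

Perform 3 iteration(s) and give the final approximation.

f(x) = x² - 3
f'(x) = 2x
x₀ = 1.5

Newton-Raphson formula: x_{n+1} = x_n - f(x_n)/f'(x_n)

Iteration 1:
  f(1.500000) = -0.750000
  f'(1.500000) = 3.000000
  x_1 = 1.500000 - (-0.750000)/3.000000 = 1.750000
Iteration 2:
  f(1.750000) = 0.062500
  f'(1.750000) = 3.500000
  x_2 = 1.750000 - 0.062500/3.500000 = 1.732143
Iteration 3:
  f(1.732143) = 0.000319
  f'(1.732143) = 3.464286
  x_3 = 1.732143 - 0.000319/3.464286 = 1.732051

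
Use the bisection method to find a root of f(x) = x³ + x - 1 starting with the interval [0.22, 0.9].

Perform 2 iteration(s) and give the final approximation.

f(x) = x³ + x - 1
Initial interval: [0.22, 0.9]

Iteration 1:
  c_1 = (0.220000 + 0.900000)/2 = 0.560000
  f(c_1) = f(0.560000) = -0.264384
  f(a) × f(c) ≥ 0, new interval: [0.560000, 0.900000]
Iteration 2:
  c_2 = (0.560000 + 0.900000)/2 = 0.730000
  f(c_2) = f(0.730000) = 0.119017
  f(a) × f(c) < 0, new interval: [0.560000, 0.730000]

After 2 iteration(s), the approximation is c_2 = 0.730000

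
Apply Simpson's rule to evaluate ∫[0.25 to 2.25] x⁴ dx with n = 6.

f(x) = x⁴
a = 0.25, b = 2.25, n = 6
h = (b - a)/n = 0.333333

Simpson's rule: (h/3)[f(x₀) + 4f(x₁) + 2f(x₂) + ... + f(xₙ)]

x_0 = 0.2500, f(x_0) = 0.003906, coefficient = 1
x_1 = 0.5833, f(x_1) = 0.115789, coefficient = 4
x_2 = 0.9167, f(x_2) = 0.706067, coefficient = 2
x_3 = 1.2500, f(x_3) = 2.441406, coefficient = 4
x_4 = 1.5833, f(x_4) = 6.284770, coefficient = 2
x_5 = 1.9167, f(x_5) = 13.495419, coefficient = 4
x_6 = 2.2500, f(x_6) = 25.628906, coefficient = 1

I ≈ (0.333333/3) × 103.824942 = 11.536105
Exact value: 11.532812
Error: 0.003292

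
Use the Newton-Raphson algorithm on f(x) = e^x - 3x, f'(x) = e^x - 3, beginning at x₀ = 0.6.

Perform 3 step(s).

f(x) = e^x - 3x
f'(x) = e^x - 3
x₀ = 0.6

Newton-Raphson formula: x_{n+1} = x_n - f(x_n)/f'(x_n)

Iteration 1:
  f(0.600000) = 0.022119
  f'(0.600000) = -1.177881
  x_1 = 0.600000 - 0.022119/(-1.177881) = 0.618778
Iteration 2:
  f(0.618778) = 0.000323
  f'(0.618778) = -1.143341
  x_2 = 0.618778 - 0.000323/(-1.143341) = 0.619061
Iteration 3:
  f(0.619061) = 0.000000
  f'(0.619061) = -1.142816
  x_3 = 0.619061 - 0.000000/(-1.142816) = 0.619061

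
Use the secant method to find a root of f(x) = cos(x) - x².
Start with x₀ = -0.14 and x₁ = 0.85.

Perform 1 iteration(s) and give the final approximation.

f(x) = cos(x) - x²
x₀ = -0.14, x₁ = 0.85

Secant formula: x_{n+1} = x_n - f(x_n)(x_n - x_{n-1})/(f(x_n) - f(x_{n-1}))

Iteration 1:
  f(-0.140000) = 0.970616
  f(0.850000) = -0.062517
  x_2 = 0.850000 - (-0.062517)×(0.850000 - (-0.140000))/(-0.062517 - 0.970616)
       = 0.790093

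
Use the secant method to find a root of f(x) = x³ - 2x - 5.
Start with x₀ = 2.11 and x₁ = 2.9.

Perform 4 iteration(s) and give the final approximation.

f(x) = x³ - 2x - 5
x₀ = 2.11, x₁ = 2.9

Secant formula: x_{n+1} = x_n - f(x_n)(x_n - x_{n-1})/(f(x_n) - f(x_{n-1}))

Iteration 1:
  f(2.110000) = 0.173931
  f(2.900000) = 13.589000
  x_2 = 2.900000 - 13.589000×(2.900000 - 2.110000)/(13.589000 - 0.173931)
       = 2.099757
Iteration 2:
  f(2.900000) = 13.589000
  f(2.099757) = 0.058276
  x_3 = 2.099757 - 0.058276×(2.099757 - 2.900000)/(0.058276 - 13.589000)
       = 2.096311
Iteration 3:
  f(2.099757) = 0.058276
  f(2.096311) = 0.019656
  x_4 = 2.096311 - 0.019656×(2.096311 - 2.099757)/(0.019656 - 0.058276)
       = 2.094557
Iteration 4:
  f(2.096311) = 0.019656
  f(2.094557) = 0.000057
  x_5 = 2.094557 - 0.000057×(2.094557 - 2.096311)/(0.000057 - 0.019656)
       = 2.094551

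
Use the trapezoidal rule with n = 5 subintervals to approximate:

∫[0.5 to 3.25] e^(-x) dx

f(x) = e^(-x)
a = 0.5, b = 3.25, n = 5
h = (b - a)/n = 0.550000

Trapezoidal rule: (h/2)[f(x₀) + 2f(x₁) + 2f(x₂) + ... + f(xₙ)]

x_0 = 0.5000, f(x_0) = 0.606531, coefficient = 1
x_1 = 1.0500, f(x_1) = 0.349938, coefficient = 2
x_2 = 1.6000, f(x_2) = 0.201897, coefficient = 2
x_3 = 2.1500, f(x_3) = 0.116484, coefficient = 2
x_4 = 2.7000, f(x_4) = 0.067206, coefficient = 2
x_5 = 3.2500, f(x_5) = 0.038774, coefficient = 1

I ≈ (0.550000/2) × 2.116353 = 0.581997
Exact value: 0.567756
Error: 0.014241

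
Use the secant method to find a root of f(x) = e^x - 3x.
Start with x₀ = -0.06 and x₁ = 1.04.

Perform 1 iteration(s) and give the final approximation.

f(x) = e^x - 3x
x₀ = -0.06, x₁ = 1.04

Secant formula: x_{n+1} = x_n - f(x_n)(x_n - x_{n-1})/(f(x_n) - f(x_{n-1}))

Iteration 1:
  f(-0.060000) = 1.121765
  f(1.040000) = -0.290783
  x_2 = 1.040000 - (-0.290783)×(1.040000 - (-0.060000))/(-0.290783 - 1.121765)
       = 0.813557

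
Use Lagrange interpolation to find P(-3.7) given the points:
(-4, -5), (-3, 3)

Lagrange interpolation formula:
P(x) = Σ yᵢ × Lᵢ(x)
where Lᵢ(x) = Π_{j≠i} (x - xⱼ)/(xᵢ - xⱼ)

L_0(-3.7) = (-3.7 - (-3))/(-4 - (-3)) = 0.700000
L_1(-3.7) = (-3.7 - (-4))/(-3 - (-4)) = 0.300000

P(-3.7) = (-5)×L_0(-3.7) + 3×L_1(-3.7)
P(-3.7) = -2.600000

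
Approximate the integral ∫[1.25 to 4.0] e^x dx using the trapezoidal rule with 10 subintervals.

f(x) = e^x
a = 1.25, b = 4.0, n = 10
h = (b - a)/n = 0.275000

Trapezoidal rule: (h/2)[f(x₀) + 2f(x₁) + 2f(x₂) + ... + f(xₙ)]

x_0 = 1.2500, f(x_0) = 3.490343, coefficient = 1
x_1 = 1.5250, f(x_1) = 4.595144, coefficient = 2
x_2 = 1.8000, f(x_2) = 6.049647, coefficient = 2
x_3 = 2.0750, f(x_3) = 7.964546, coefficient = 2
x_4 = 2.3500, f(x_4) = 10.485570, coefficient = 2
x_5 = 2.6250, f(x_5) = 13.804574, coefficient = 2
x_6 = 2.9000, f(x_6) = 18.174145, coefficient = 2
x_7 = 3.1750, f(x_7) = 23.926820, coefficient = 2
x_8 = 3.4500, f(x_8) = 31.500392, coefficient = 2
x_9 = 3.7250, f(x_9) = 41.471233, coefficient = 2
x_10 = 4.0000, f(x_10) = 54.598150, coefficient = 1

I ≈ (0.275000/2) × 374.032636 = 51.429488
Exact value: 51.107807
Error: 0.321680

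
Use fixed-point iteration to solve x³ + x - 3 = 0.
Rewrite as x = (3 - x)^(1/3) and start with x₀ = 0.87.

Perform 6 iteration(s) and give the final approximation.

Equation: x³ + x - 3 = 0
Fixed-point form: x = (3 - x)^(1/3)
x₀ = 0.87

x_1 = g(0.870000) = 1.286648
x_2 = g(1.286648) = 1.196600
x_3 = g(1.196600) = 1.217206
x_4 = g(1.217206) = 1.212552
x_5 = g(1.212552) = 1.213606
x_6 = g(1.213606) = 1.213368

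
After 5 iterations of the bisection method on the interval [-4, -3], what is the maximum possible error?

Bisection error bound: |error| ≤ (b-a)/2^n
|error| ≤ (-3 - (-4))/2^5 = 1/2^5
|error| ≤ 0.0312500000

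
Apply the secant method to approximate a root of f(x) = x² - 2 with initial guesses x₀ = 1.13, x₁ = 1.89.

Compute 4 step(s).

f(x) = x² - 2
x₀ = 1.13, x₁ = 1.89

Secant formula: x_{n+1} = x_n - f(x_n)(x_n - x_{n-1})/(f(x_n) - f(x_{n-1}))

Iteration 1:
  f(1.130000) = -0.723100
  f(1.890000) = 1.572100
  x_2 = 1.890000 - 1.572100×(1.890000 - 1.130000)/(1.572100 - (-0.723100))
       = 1.369437
Iteration 2:
  f(1.890000) = 1.572100
  f(1.369437) = -0.124642
  x_3 = 1.369437 - (-0.124642)×(1.369437 - 1.890000)/(-0.124642 - 1.572100)
       = 1.407677
Iteration 3:
  f(1.369437) = -0.124642
  f(1.407677) = -0.018444
  x_4 = 1.407677 - (-0.018444)×(1.407677 - 1.369437)/(-0.018444 - (-0.124642))
       = 1.414319
Iteration 4:
  f(1.407677) = -0.018444
  f(1.414319) = 0.000298
  x_5 = 1.414319 - 0.000298×(1.414319 - 1.407677)/(0.000298 - (-0.018444))
       = 1.414213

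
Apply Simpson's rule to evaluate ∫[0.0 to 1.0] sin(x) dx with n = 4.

f(x) = sin(x)
a = 0.0, b = 1.0, n = 4
h = (b - a)/n = 0.250000

Simpson's rule: (h/3)[f(x₀) + 4f(x₁) + 2f(x₂) + ... + f(xₙ)]

x_0 = 0.0000, f(x_0) = 0.000000, coefficient = 1
x_1 = 0.2500, f(x_1) = 0.247404, coefficient = 4
x_2 = 0.5000, f(x_2) = 0.479426, coefficient = 2
x_3 = 0.7500, f(x_3) = 0.681639, coefficient = 4
x_4 = 1.0000, f(x_4) = 0.841471, coefficient = 1

I ≈ (0.250000/3) × 5.516493 = 0.459708
Exact value: 0.459698
Error: 0.000010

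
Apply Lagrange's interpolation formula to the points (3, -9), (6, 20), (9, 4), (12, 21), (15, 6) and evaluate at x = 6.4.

Lagrange interpolation formula:
P(x) = Σ yᵢ × Lᵢ(x)
where Lᵢ(x) = Π_{j≠i} (x - xⱼ)/(xᵢ - xⱼ)

L_0(6.4) = (6.4 - 6)/(3 - 6) × (6.4 - 9)/(3 - 9) × (6.4 - 12)/(3 - 12) × (6.4 - 15)/(3 - 15) = -0.025765
L_1(6.4) = (6.4 - 3)/(6 - 3) × (6.4 - 9)/(6 - 9) × (6.4 - 12)/(6 - 12) × (6.4 - 15)/(6 - 15) = 0.875997
L_2(6.4) = (6.4 - 3)/(9 - 3) × (6.4 - 6)/(9 - 6) × (6.4 - 12)/(9 - 12) × (6.4 - 15)/(9 - 15) = 0.202153
L_3(6.4) = (6.4 - 3)/(12 - 3) × (6.4 - 6)/(12 - 6) × (6.4 - 9)/(12 - 9) × (6.4 - 15)/(12 - 15) = -0.062571
L_4(6.4) = (6.4 - 3)/(15 - 3) × (6.4 - 6)/(15 - 6) × (6.4 - 9)/(15 - 9) × (6.4 - 12)/(15 - 12) = 0.010186

P(6.4) = (-9)×L_0(6.4) + 20×L_1(6.4) + 4×L_2(6.4) + 21×L_3(6.4) + 6×L_4(6.4)
P(6.4) = 17.307549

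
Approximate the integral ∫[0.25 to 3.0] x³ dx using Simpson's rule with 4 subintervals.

f(x) = x³
a = 0.25, b = 3.0, n = 4
h = (b - a)/n = 0.687500

Simpson's rule: (h/3)[f(x₀) + 4f(x₁) + 2f(x₂) + ... + f(xₙ)]

x_0 = 0.2500, f(x_0) = 0.015625, coefficient = 1
x_1 = 0.9375, f(x_1) = 0.823975, coefficient = 4
x_2 = 1.6250, f(x_2) = 4.291016, coefficient = 2
x_3 = 2.3125, f(x_3) = 12.366455, coefficient = 4
x_4 = 3.0000, f(x_4) = 27.000000, coefficient = 1

I ≈ (0.687500/3) × 88.359375 = 20.249023
Exact value: 20.249023
Error: 0.000000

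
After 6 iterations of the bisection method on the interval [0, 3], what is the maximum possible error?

Bisection error bound: |error| ≤ (b-a)/2^n
|error| ≤ (3 - 0)/2^6 = 3/2^6
|error| ≤ 0.0468750000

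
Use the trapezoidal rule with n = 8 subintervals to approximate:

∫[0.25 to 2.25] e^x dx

f(x) = e^x
a = 0.25, b = 2.25, n = 8
h = (b - a)/n = 0.250000

Trapezoidal rule: (h/2)[f(x₀) + 2f(x₁) + 2f(x₂) + ... + f(xₙ)]

x_0 = 0.2500, f(x_0) = 1.284025, coefficient = 1
x_1 = 0.5000, f(x_1) = 1.648721, coefficient = 2
x_2 = 0.7500, f(x_2) = 2.117000, coefficient = 2
x_3 = 1.0000, f(x_3) = 2.718282, coefficient = 2
x_4 = 1.2500, f(x_4) = 3.490343, coefficient = 2
x_5 = 1.5000, f(x_5) = 4.481689, coefficient = 2
x_6 = 1.7500, f(x_6) = 5.754603, coefficient = 2
x_7 = 2.0000, f(x_7) = 7.389056, coefficient = 2
x_8 = 2.2500, f(x_8) = 9.487736, coefficient = 1

I ≈ (0.250000/2) × 65.971149 = 8.246394
Exact value: 8.203710
Error: 0.042683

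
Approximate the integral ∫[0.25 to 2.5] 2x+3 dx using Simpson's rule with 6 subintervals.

f(x) = 2x+3
a = 0.25, b = 2.5, n = 6
h = (b - a)/n = 0.375000

Simpson's rule: (h/3)[f(x₀) + 4f(x₁) + 2f(x₂) + ... + f(xₙ)]

x_0 = 0.2500, f(x_0) = 3.500000, coefficient = 1
x_1 = 0.6250, f(x_1) = 4.250000, coefficient = 4
x_2 = 1.0000, f(x_2) = 5.000000, coefficient = 2
x_3 = 1.3750, f(x_3) = 5.750000, coefficient = 4
x_4 = 1.7500, f(x_4) = 6.500000, coefficient = 2
x_5 = 2.1250, f(x_5) = 7.250000, coefficient = 4
x_6 = 2.5000, f(x_6) = 8.000000, coefficient = 1

I ≈ (0.375000/3) × 103.500000 = 12.937500
Exact value: 12.937500
Error: 0.000000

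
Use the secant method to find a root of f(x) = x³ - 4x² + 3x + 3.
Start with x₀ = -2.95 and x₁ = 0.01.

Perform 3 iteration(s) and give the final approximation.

f(x) = x³ - 4x² + 3x + 3
x₀ = -2.95, x₁ = 0.01

Secant formula: x_{n+1} = x_n - f(x_n)(x_n - x_{n-1})/(f(x_n) - f(x_{n-1}))

Iteration 1:
  f(-2.950000) = -66.332375
  f(0.010000) = 3.029601
  x_2 = 0.010000 - 3.029601×(0.010000 - (-2.950000))/(3.029601 - (-66.332375))
       = -0.119287
Iteration 2:
  f(0.010000) = 3.029601
  f(-0.119287) = 2.583523
  x_3 = -0.119287 - 2.583523×(-0.119287 - 0.010000)/(2.583523 - 3.029601)
       = -0.868073
Iteration 3:
  f(-0.119287) = 2.583523
  f(-0.868073) = -3.272553
  x_4 = -0.868073 - (-3.272553)×(-0.868073 - (-0.119287))/(-3.272553 - 2.583523)
       = -0.449629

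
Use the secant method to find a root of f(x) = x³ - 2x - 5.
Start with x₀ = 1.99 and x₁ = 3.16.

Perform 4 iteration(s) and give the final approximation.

f(x) = x³ - 2x - 5
x₀ = 1.99, x₁ = 3.16

Secant formula: x_{n+1} = x_n - f(x_n)(x_n - x_{n-1})/(f(x_n) - f(x_{n-1}))

Iteration 1:
  f(1.990000) = -1.099401
  f(3.160000) = 20.234496
  x_2 = 3.160000 - 20.234496×(3.160000 - 1.990000)/(20.234496 - (-1.099401))
       = 2.050294
Iteration 2:
  f(3.160000) = 20.234496
  f(2.050294) = -0.481759
  x_3 = 2.050294 - (-0.481759)×(2.050294 - 3.160000)/(-0.481759 - 20.234496)
       = 2.076100
Iteration 3:
  f(2.050294) = -0.481759
  f(2.076100) = -0.203812
  x_4 = 2.076100 - (-0.203812)×(2.076100 - 2.050294)/(-0.203812 - (-0.481759))
       = 2.095023
Iteration 4:
  f(2.076100) = -0.203812
  f(2.095023) = 0.005266
  x_5 = 2.095023 - 0.005266×(2.095023 - 2.076100)/(0.005266 - (-0.203812))
       = 2.094547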